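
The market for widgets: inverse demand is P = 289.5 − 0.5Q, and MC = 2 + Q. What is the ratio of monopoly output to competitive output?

Q_m/Q_c = 0.75

The monopolist equates marginal revenue to marginal cost: 289.5 − Q = 2 + Q, so Q = 143.75. From demand, P = 217.625.
Competitive equilibrium sets price equal to marginal cost: 289.5 − 0.5Q = 2 + Q, so Q = 575/3 and P = 581/3.
Ratio Q_m/Q_c = 143.75/(575/3) = 0.75.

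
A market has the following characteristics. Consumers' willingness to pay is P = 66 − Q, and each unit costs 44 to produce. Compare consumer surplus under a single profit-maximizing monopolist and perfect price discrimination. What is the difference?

CS falls by 60.5

The monopolist equates marginal revenue to marginal cost: 66 − 2Q = 44, so Q = 11. From demand, P = 55.
CS = ½·(66 − 55)·11 = 60.5.
With perfect price discrimination, output is the efficient level Q = 22 (where demand meets MC), but every buyer pays their willingness to pay: CS = 0 and PS = total surplus.
CS = 0.
Change in consumer surplus: 0 − 60.5 = −60.5.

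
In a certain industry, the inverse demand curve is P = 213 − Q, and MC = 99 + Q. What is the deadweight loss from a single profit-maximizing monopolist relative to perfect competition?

Competitive equilibrium sets price equal to marginal cost: 213 − Q = 99 + Q, so Q = 57 and P = 156.
Monopoly sets MR = MC: 213 − 2Q = 99 + Q ⇒ Q = 38, P = 213 − 38 = 175.
CS = ½·(213 − 156)·57 = 1624.5; PS = (156·57 − 99·57 − ½·1·57²) = 1624.5; TS = 3249.
CS = ½·(213 − 175)·38 = 722; PS = (175·38 − 99·38 − ½·1·38²) = 2166; TS = 2888.
DWL = 3249 − 2888 = 361.

DWL = 361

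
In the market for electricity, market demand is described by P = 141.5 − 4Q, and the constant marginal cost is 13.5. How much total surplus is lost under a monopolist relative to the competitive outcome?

DWL = 512

Competitive firms price at marginal cost: P = 13.5, giving Q = 32.
Monopoly sets MR = MC: 141.5 − 8Q = 13.5 ⇒ Q = 16, P = 141.5 − 4·16 = 77.5.
DWL is the triangle between Q = 16 and Q = 32: ½·(32 − 16)·(77.5 − 13.5) = 512.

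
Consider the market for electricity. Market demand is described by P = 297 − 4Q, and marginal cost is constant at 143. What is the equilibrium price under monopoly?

P = 220

Monopoly sets MR = MC: 297 − 8Q = 143 ⇒ Q = 19.25, P = 297 − 4·19.25 = 220.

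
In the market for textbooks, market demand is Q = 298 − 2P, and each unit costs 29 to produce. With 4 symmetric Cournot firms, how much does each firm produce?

q_i = 48

Inverting demand: P = 149 − 0.5Q.
Cournot with 4 identical firms: the symmetric best-response condition is 149 − 2.5q = 29. Each firm produces q = 48, total output Q = 192, price P = 53.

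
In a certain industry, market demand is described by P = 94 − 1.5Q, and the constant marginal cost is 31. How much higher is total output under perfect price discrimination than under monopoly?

Total output rises by 21

Monopoly sets MR = MC: 94 − 3Q = 31 ⇒ Q = 21, P = 94 − 1.5·21 = 62.5.
A perfectly discriminating monopolist sells every unit with P(Q) ≥ MC(Q), so output equals the competitive quantity Q = 42. Each buyer pays their reservation price, so CS = 0 and the firm captures all surplus.
Change in total output: 42 − 21 = 21.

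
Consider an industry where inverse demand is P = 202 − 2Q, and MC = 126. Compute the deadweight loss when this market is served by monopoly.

DWL = 361

Perfect competition: P = MC = 126, so 202 − 2Q = 126 and Q = 38.
Monopoly sets MR = MC: 202 − 4Q = 126 ⇒ Q = 19, P = 202 − 2·19 = 164.
DWL is the triangle between Q = 19 and Q = 38: ½·(38 − 19)·(164 − 126) = 361.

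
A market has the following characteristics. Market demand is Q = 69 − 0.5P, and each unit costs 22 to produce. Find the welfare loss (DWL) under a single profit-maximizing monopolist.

DWL = 841

Inverting demand: P = 138 − 2Q.
Competitive firms price at marginal cost: P = 22, giving Q = 58.
Monopoly sets MR = MC: 138 − 4Q = 22 ⇒ Q = 29, P = 138 − 2·29 = 80.
DWL is the triangle between Q = 29 and Q = 58: ½·(58 − 29)·(80 − 22) = 841.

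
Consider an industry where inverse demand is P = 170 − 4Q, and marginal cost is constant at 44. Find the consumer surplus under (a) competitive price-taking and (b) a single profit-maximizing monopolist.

Perfect competition: P = MC = 44, so 170 − 4Q = 44 and Q = 31.5.
CS = ½·(170 − 44)·31.5 = 1984.5.
Monopoly sets MR = MC: 170 − 8Q = 44 ⇒ Q = 15.75, P = 170 − 4·15.75 = 107.
CS = ½·(170 − 107)·15.75 = 496.125.

Competition: CS = 1984.5; Monopoly: CS = 496.125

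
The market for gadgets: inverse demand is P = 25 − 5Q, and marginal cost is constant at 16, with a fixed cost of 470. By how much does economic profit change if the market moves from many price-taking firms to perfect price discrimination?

Under competition P = MC = 16, so Q = (25 − 16)/5 = 1.8.
Profit = (16 − 16)·1.8 − 470 = −470.
Under first-degree price discrimination the firm charges each unit its demand price and produces up to where P = MC, i.e. Q = 1.8. Consumer surplus is zero; producer surplus equals total surplus.
PS equals the full surplus area, 8.1. Profit = 8.1 − 470 = −461.9.
Change in economic profit: −461.9 − −470 = 8.1.

Economic profit rises by 8.1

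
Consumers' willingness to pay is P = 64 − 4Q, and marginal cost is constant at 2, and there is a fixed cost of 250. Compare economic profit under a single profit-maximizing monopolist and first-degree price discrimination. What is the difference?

Economic profit rises by 240.25

Monopoly sets MR = MC: 64 − 8Q = 2 ⇒ Q = 7.75, P = 64 − 4·7.75 = 33.
Profit = (33 − 2)·7.75 − 250 = −9.75.
With perfect price discrimination, output is the efficient level Q = 15.5 (where demand meets MC), but every buyer pays their willingness to pay: CS = 0 and PS = total surplus.
PS equals the full surplus area, 480.5. Profit = 480.5 − 250 = 230.5.
Change in economic profit: 230.5 − −9.75 = 240.25.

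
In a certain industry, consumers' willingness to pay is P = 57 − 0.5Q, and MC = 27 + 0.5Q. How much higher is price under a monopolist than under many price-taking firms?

P rises by 5

Competitive equilibrium sets price equal to marginal cost: 57 − 0.5Q = 27 + 0.5Q, so Q = 30 and P = 42.
The monopolist equates marginal revenue to marginal cost: 57 − Q = 27 + 0.5Q, so Q = 20. From demand, P = 47.
Change in price: 47 − 42 = 5.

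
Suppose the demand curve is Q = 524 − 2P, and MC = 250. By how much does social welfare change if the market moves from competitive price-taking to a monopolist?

Inverting demand: P = 262 − 0.5Q.
Perfect competition: P = MC = 250, so 262 − 0.5Q = 250 and Q = 24.
CS = ½·(262 − 250)·24 = 144; PS = (250 − 250)·24 = 0; TS = 144.
The monopolist equates marginal revenue to marginal cost: 262 − Q = 250, so Q = 12. From demand, P = 256.
CS = ½·(262 − 256)·12 = 36; PS = (256 − 250)·12 = 72; TS = 108.
Change in social welfare: 108 − 144 = −36.

Social welfare falls by 36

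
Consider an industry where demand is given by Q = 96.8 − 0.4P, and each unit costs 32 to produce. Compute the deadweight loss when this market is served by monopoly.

Inverting demand: P = 242 − 2.5Q.
Perfect competition: P = MC = 32, so 242 − 2.5Q = 32 and Q = 84.
A monopolist chooses Q where MR = MC. MR = 242 − 5Q; setting this equal to 32 gives Q = 42 and P = 137.
DWL is the triangle between Q = 42 and Q = 84: ½·(84 − 42)·(137 − 32) = 2205.

DWL = 2205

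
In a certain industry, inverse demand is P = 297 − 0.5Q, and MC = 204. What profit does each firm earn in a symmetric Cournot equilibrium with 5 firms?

π_i = 480.5

With 5 symmetric Cournot firms, each firm's FOC gives 297 − 3q = 204, so q = 31, Q = 5·31 = 155, and P = 219.5.
Each firm's profit = (219.5 − 204)·31 = 480.5.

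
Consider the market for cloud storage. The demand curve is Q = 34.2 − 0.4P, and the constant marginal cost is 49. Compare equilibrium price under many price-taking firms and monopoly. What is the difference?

Inverting demand: P = 85.5 − 2.5Q.
Perfect competition: P = MC = 49, so 85.5 − 2.5Q = 49 and Q = 14.6.
Monopoly sets MR = MC: 85.5 − 5Q = 49 ⇒ Q = 7.3, P = 85.5 − 2.5·7.3 = 67.25.
Change in equilibrium price: 67.25 − 49 = 18.25.

Equilibrium price rises by 18.25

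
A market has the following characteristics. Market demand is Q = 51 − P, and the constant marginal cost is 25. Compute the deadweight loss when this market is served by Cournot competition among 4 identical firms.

Inverting demand: P = 51 − Q.
Perfect competition: P = MC = 25, so 51 − Q = 25 and Q = 26.
In a 4-firm Cournot equilibrium, symmetry and the first-order condition give q = (51 − 25)/(5) = 5.2. So Q = 20.8 and P = 30.2.
DWL is the triangle between Q = 20.8 and Q = 26: ½·(26 − 20.8)·(30.2 − 25) = 13.52.

DWL = 13.52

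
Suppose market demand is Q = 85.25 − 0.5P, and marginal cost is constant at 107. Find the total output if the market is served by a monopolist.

Q = 15.875

Inverting demand: P = 170.5 − 2Q.
A monopolist chooses Q where MR = MC. MR = 170.5 − 4Q; setting this equal to 107 gives Q = 15.875 and P = 138.75.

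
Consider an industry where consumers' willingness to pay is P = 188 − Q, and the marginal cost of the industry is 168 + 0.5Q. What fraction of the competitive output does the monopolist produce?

Q_m/Q_c = 0.6

Monopoly sets MR = MC: 188 − 2Q = 168 + 0.5Q ⇒ Q = 8, P = 188 − 8 = 180.
Competitive equilibrium sets price equal to marginal cost: 188 − Q = 168 + 0.5Q, so Q = 40/3 and P = 524/3.
Ratio Q_m/Q_c = 8/(40/3) = 0.6.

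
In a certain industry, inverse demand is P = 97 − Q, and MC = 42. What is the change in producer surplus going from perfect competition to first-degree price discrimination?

PS rises by 1512.5

Competitive firms price at marginal cost: P = 42, giving Q = 55.
PS = (42 − 42)·55 = 0.
With perfect price discrimination, output is the efficient level Q = 55 (where demand meets MC), but every buyer pays their willingness to pay: CS = 0 and PS = total surplus.
PS = ½·(97 − 42)·55 = 1512.5.
Change in producer surplus: 1512.5 − 0 = 1512.5.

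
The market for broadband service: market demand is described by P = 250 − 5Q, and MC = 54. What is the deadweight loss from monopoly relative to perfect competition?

Under competition P = MC = 54, so Q = (250 − 54)/5 = 39.2.
A monopolist chooses Q where MR = MC. MR = 250 − 10Q; setting this equal to 54 gives Q = 19.6 and P = 152.
DWL is the triangle between Q = 19.6 and Q = 39.2: ½·(39.2 − 19.6)·(152 − 54) = 960.4.

DWL = 960.4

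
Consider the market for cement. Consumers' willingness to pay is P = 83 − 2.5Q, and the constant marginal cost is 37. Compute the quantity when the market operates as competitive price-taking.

Perfect competition: P = MC = 37, so 83 − 2.5Q = 37 and Q = 18.4.

Q = 18.4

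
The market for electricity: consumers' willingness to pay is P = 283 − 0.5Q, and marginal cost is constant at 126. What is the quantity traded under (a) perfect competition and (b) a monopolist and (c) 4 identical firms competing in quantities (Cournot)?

Competition: Q = 314; Monopoly: Q = 157; Cournot: Q = 251.2

Under competition P = MC = 126, so Q = (283 − 126)/0.5 = 314.
The monopolist equates marginal revenue to marginal cost: 283 − Q = 126, so Q = 157. From demand, P = 204.5.
Cournot with 4 identical firms: the symmetric best-response condition is 283 − 2.5q = 126. Each firm produces q = 62.8, total output Q = 251.2, price P = 157.4.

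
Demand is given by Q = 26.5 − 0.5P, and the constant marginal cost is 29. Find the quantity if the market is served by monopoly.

Inverting demand: P = 53 − 2Q.
Monopoly sets MR = MC: 53 − 4Q = 29 ⇒ Q = 6, P = 53 − 2·6 = 41.

Q = 6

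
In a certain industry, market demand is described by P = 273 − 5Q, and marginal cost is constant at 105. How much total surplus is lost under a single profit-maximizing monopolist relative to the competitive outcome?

DWL = 705.6

Competitive firms price at marginal cost: P = 105, giving Q = 33.6.
The monopolist equates marginal revenue to marginal cost: 273 − 10Q = 105, so Q = 16.8. From demand, P = 189.
DWL is the triangle between Q = 16.8 and Q = 33.6: ½·(33.6 − 16.8)·(189 − 105) = 705.6.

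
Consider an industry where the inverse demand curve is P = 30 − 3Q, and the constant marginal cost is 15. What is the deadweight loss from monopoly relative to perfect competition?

Competitive firms price at marginal cost: P = 15, giving Q = 5.
Monopoly sets MR = MC: 30 − 6Q = 15 ⇒ Q = 2.5, P = 30 − 3·2.5 = 22.5.
DWL is the triangle between Q = 2.5 and Q = 5: ½·(5 − 2.5)·(22.5 − 15) = 9.375.

DWL = 9.375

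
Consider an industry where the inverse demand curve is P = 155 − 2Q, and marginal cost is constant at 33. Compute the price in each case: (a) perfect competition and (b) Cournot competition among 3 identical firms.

Competitive firms price at marginal cost: P = 33, giving Q = 61.
In a 3-firm Cournot equilibrium, symmetry and the first-order condition give q = (155 − 33)/(8) = 15.25. So Q = 45.75 and P = 63.5.

Competition: P = 33; Cournot: P = 63.5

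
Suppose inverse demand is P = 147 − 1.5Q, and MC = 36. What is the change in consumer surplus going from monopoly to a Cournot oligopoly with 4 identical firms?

Monopoly sets MR = MC: 147 − 3Q = 36 ⇒ Q = 37, P = 147 − 1.5·37 = 91.5.
CS = ½·(147 − 91.5)·37 = 1026.75.
Cournot with 4 identical firms: the symmetric best-response condition is 147 − 7.5q = 36. Each firm produces q = 14.8, total output Q = 59.2, price P = 58.2.
CS = ½·(147 − 58.2)·59.2 = 2628.48.
Change in consumer surplus: 2628.48 − 1026.75 = 1601.73.

CS rises by 1601.73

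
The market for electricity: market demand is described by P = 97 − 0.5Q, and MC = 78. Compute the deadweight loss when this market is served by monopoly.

Perfect competition: P = MC = 78, so 97 − 0.5Q = 78 and Q = 38.
Monopoly sets MR = MC: 97 − Q = 78 ⇒ Q = 19, P = 97 − 0.5·19 = 87.5.
DWL is the triangle between Q = 19 and Q = 38: ½·(38 − 19)·(87.5 − 78) = 90.25.

DWL = 90.25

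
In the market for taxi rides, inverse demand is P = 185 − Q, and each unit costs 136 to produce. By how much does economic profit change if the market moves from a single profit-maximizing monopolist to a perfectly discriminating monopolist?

Monopoly sets MR = MC: 185 − 2Q = 136 ⇒ Q = 24.5, P = 185 − 24.5 = 160.5.
Profit = (160.5 − 136)·24.5 = 600.25.
Under first-degree price discrimination the firm charges each unit its demand price and produces up to where P = MC, i.e. Q = 49. Consumer surplus is zero; producer surplus equals total surplus.
PS equals the full surplus area, 1200.5. Profit = 1200.5 = 1200.5.
Change in economic profit: 1200.5 − 600.25 = 600.25.

π rises by 600.25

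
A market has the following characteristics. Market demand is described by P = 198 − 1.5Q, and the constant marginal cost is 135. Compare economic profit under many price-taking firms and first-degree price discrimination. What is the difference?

Economic profit rises by 1323

Under competition P = MC = 135, so Q = (198 − 135)/1.5 = 42.
Profit = (135 − 135)·42 = 0.
Under first-degree price discrimination the firm charges each unit its demand price and produces up to where P = MC, i.e. Q = 42. Consumer surplus is zero; producer surplus equals total surplus.
PS equals the full surplus area, 1323. Profit = 1323 = 1323.
Change in economic profit: 1323 − 0 = 1323.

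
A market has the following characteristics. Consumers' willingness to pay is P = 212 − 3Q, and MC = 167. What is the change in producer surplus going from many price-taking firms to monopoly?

PS rises by 168.75

Perfect competition: P = MC = 167, so 212 − 3Q = 167 and Q = 15.
PS = (167 − 167)·15 = 0.
A monopolist chooses Q where MR = MC. MR = 212 − 6Q; setting this equal to 167 gives Q = 7.5 and P = 189.5.
PS = (189.5 − 167)·7.5 = 168.75.
Change in producer surplus: 168.75 − 0 = 168.75.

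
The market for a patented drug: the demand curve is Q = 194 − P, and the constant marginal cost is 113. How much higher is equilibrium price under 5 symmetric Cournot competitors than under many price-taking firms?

Inverting demand: P = 194 − Q.
Competitive firms price at marginal cost: P = 113, giving Q = 81.
With 5 symmetric Cournot firms, each firm's FOC gives 194 − 6q = 113, so q = 13.5, Q = 5·13.5 = 67.5, and P = 126.5.
Change in equilibrium price: 126.5 − 113 = 13.5.

Equilibrium price rises by 13.5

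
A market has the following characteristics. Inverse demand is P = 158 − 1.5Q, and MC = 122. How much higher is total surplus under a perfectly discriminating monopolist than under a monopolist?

Monopoly sets MR = MC: 158 − 3Q = 122 ⇒ Q = 12, P = 158 − 1.5·12 = 140.
CS = ½·(158 − 140)·12 = 108; PS = (140 − 122)·12 = 216; TS = 324.
With perfect price discrimination, output is the efficient level Q = 24 (where demand meets MC), but every buyer pays their willingness to pay: CS = 0 and PS = total surplus.
TS = 432 (equal to competitive TS).
Change in total surplus: 432 − 324 = 108.

Total surplus rises by 108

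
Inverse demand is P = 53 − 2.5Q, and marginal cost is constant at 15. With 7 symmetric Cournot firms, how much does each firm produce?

With 7 symmetric Cournot firms, each firm's FOC gives 53 − 20q = 15, so q = 1.9, Q = 7·1.9 = 13.3, and P = 19.75.

q_i = 1.9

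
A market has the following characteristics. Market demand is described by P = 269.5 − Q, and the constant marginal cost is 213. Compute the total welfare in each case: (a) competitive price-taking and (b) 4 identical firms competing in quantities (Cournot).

Competition: TS = 1596.125; Cournot: TS = 1532.28

Competitive firms price at marginal cost: P = 213, giving Q = 56.5.
CS = ½·(269.5 − 213)·56.5 = 1596.125; PS = (213 − 213)·56.5 = 0; TS = 1596.125.
With 4 symmetric Cournot firms, each firm's FOC gives 269.5 − 5q = 213, so q = 11.3, Q = 4·11.3 = 45.2, and P = 224.3.
CS = ½·(269.5 − 224.3)·45.2 = 1021.52; PS = (224.3 − 213)·45.2 = 510.76; TS = 1532.28.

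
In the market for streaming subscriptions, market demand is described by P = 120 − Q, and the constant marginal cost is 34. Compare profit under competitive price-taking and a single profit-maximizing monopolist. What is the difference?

Under competition P = MC = 34, so Q = (120 − 34)/1 = 86.
Profit = (34 − 34)·86 = 0.
The monopolist equates marginal revenue to marginal cost: 120 − 2Q = 34, so Q = 43. From demand, P = 77.
Profit = (77 − 34)·43 = 1849.
Change in profit: 1849 − 0 = 1849.

π rises by 1849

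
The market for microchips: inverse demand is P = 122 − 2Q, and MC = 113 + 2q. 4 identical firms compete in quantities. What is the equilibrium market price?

With 4 symmetric Cournot firms, each firm's FOC gives 122 − 10q = 113 + 2q, so q = 0.75, Q = 4·0.75 = 3, and P = 116.

P = 116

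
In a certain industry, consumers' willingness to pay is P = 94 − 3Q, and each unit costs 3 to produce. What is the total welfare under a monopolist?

The monopolist equates marginal revenue to marginal cost: 94 − 6Q = 3, so Q = 91/6. From demand, P = 48.5.
CS = ½·(94 − 48.5)·91/6 = 8281/24; PS = (48.5 − 3)·91/6 = 8281/12; TS = 1035.125.

TS = 1035.125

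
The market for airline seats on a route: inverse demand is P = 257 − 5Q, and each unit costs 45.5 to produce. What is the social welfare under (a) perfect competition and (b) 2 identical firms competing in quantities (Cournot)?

Competition: TS = 4473.225; Cournot: TS = 3976.2

Perfect competition: P = MC = 45.5, so 257 − 5Q = 45.5 and Q = 42.3.
CS = ½·(257 − 45.5)·42.3 = 4473.225; PS = (45.5 − 45.5)·42.3 = 0; TS = 4473.225.
With 2 symmetric Cournot firms, each firm's FOC gives 257 − 15q = 45.5, so q = 14.1, Q = 2·14.1 = 28.2, and P = 116.
CS = ½·(257 − 116)·28.2 = 1988.1; PS = (116 − 45.5)·28.2 = 1988.1; TS = 3976.2.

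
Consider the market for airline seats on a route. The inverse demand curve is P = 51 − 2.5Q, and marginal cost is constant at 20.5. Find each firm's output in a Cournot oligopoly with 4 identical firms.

q_i = 2.44

With 4 symmetric Cournot firms, each firm's FOC gives 51 − 12.5q = 20.5, so q = 2.44, Q = 4·2.44 = 9.76, and P = 26.6.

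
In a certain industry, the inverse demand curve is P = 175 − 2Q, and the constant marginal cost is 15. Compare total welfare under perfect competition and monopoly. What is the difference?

Under competition P = MC = 15, so Q = (175 − 15)/2 = 80.
CS = ½·(175 − 15)·80 = 6400; PS = (15 − 15)·80 = 0; TS = 6400.
A monopolist chooses Q where MR = MC. MR = 175 − 4Q; setting this equal to 15 gives Q = 40 and P = 95.
CS = ½·(175 − 95)·40 = 1600; PS = (95 − 15)·40 = 3200; TS = 4800.
Change in total welfare: 4800 − 6400 = −1600.

Total welfare falls by 1600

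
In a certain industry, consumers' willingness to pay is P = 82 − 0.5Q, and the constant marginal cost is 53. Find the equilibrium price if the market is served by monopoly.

A monopolist chooses Q where MR = MC. MR = 82 − Q; setting this equal to 53 gives Q = 29 and P = 67.5.

P = 67.5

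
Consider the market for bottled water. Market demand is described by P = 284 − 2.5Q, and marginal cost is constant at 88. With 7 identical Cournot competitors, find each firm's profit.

π_i = 240.1

With 7 symmetric Cournot firms, each firm's FOC gives 284 − 20q = 88, so q = 9.8, Q = 7·9.8 = 68.6, and P = 112.5.
Each firm's profit = (112.5 − 88)·9.8 = 240.1.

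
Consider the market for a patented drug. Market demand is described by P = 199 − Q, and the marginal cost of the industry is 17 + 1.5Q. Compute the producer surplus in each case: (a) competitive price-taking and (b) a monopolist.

Under competition P = MC: 199 − Q = 17 + 1.5Q ⇒ Q = 72.8, P = 126.2.
PS = P·Q − VC(Q) = 126.2·72.8 − (17·72.8 + ½·1.5·72.8²) = 3974.88.
The monopolist equates marginal revenue to marginal cost: 199 − 2Q = 17 + 1.5Q, so Q = 52. From demand, P = 147.
PS = P·Q − VC(Q) = 147·52 − (17·52 + ½·1.5·52²) = 4732.

Competition: PS = 3974.88; Monopoly: PS = 4732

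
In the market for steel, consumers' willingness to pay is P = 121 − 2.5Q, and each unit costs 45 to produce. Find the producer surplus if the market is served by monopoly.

PS = 577.6

Monopoly sets MR = MC: 121 − 5Q = 45 ⇒ Q = 15.2, P = 121 − 2.5·15.2 = 83.
PS = (83 − 45)·15.2 = 577.6.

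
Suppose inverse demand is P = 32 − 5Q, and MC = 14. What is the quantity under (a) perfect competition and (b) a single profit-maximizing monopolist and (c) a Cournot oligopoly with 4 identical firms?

Perfect competition: P = MC = 14, so 32 − 5Q = 14 and Q = 3.6.
The monopolist equates marginal revenue to marginal cost: 32 − 10Q = 14, so Q = 1.8. From demand, P = 23.
Cournot with 4 identical firms: the symmetric best-response condition is 32 − 25q = 14. Each firm produces q = 0.72, total output Q = 2.88, price P = 17.6.

Competition: Q = 3.6; Monopoly: Q = 1.8; Cournot: Q = 2.88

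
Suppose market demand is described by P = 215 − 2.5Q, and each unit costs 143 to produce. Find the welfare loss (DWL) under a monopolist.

DWL = 259.2

Competitive firms price at marginal cost: P = 143, giving Q = 28.8.
A monopolist chooses Q where MR = MC. MR = 215 − 5Q; setting this equal to 143 gives Q = 14.4 and P = 179.
DWL is the triangle between Q = 14.4 and Q = 28.8: ½·(28.8 − 14.4)·(179 − 143) = 259.2.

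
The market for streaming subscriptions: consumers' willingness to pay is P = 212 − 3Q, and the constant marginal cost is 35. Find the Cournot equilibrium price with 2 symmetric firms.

Cournot with 2 identical firms: the symmetric best-response condition is 212 − 9q = 35. Each firm produces q = 59/3, total output Q = 118/3, price P = 94.

P = 94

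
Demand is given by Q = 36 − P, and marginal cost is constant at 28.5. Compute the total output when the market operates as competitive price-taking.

Q = 7.5

Inverting demand: P = 36 − Q.
Perfect competition: P = MC = 28.5, so 36 − Q = 28.5 and Q = 7.5.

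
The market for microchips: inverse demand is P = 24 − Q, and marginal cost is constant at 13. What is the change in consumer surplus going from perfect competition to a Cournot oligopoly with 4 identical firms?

Under competition P = MC = 13, so Q = (24 − 13)/1 = 11.
CS = ½·(24 − 13)·11 = 60.5.
In a 4-firm Cournot equilibrium, symmetry and the first-order condition give q = (24 − 13)/(5) = 2.2. So Q = 8.8 and P = 15.2.
CS = ½·(24 − 15.2)·8.8 = 38.72.
Change in consumer surplus: 38.72 − 60.5 = −21.78.

Consumer surplus falls by 21.78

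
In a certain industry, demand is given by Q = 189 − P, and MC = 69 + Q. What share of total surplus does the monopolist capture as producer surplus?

Inverting demand: P = 189 − Q.
The monopolist equates marginal revenue to marginal cost: 189 − 2Q = 69 + Q, so Q = 40. From demand, P = 149.
CS = ½·(189 − 149)·40 = 800.
PS = P·Q − VC(Q) = 149·40 − (69·40 + ½·1·40²) = 2400.
Share captured = PS/TS = 2400/3200 = 0.75.

PS/TS = 0.75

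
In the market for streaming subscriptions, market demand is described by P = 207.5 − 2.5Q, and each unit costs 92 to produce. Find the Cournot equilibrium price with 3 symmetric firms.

In a 3-firm Cournot equilibrium, symmetry and the first-order condition give q = (207.5 − 92)/(10) = 11.55. So Q = 34.65 and P = 120.875.

P = 120.875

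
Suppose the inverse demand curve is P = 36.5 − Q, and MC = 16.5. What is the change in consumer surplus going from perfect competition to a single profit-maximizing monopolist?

Competitive firms price at marginal cost: P = 16.5, giving Q = 20.
CS = ½·(36.5 − 16.5)·20 = 200.
A monopolist chooses Q where MR = MC. MR = 36.5 − 2Q; setting this equal to 16.5 gives Q = 10 and P = 26.5.
CS = ½·(36.5 − 26.5)·10 = 50.
Change in consumer surplus: 50 − 200 = −150.

Consumer surplus falls by 150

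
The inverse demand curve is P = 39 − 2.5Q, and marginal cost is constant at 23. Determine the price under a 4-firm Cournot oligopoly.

With 4 symmetric Cournot firms, each firm's FOC gives 39 − 12.5q = 23, so q = 1.28, Q = 4·1.28 = 5.12, and P = 26.2.

P = 26.2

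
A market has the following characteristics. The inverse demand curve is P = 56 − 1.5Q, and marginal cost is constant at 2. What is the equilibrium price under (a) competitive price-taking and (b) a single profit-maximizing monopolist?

Under competition P = MC = 2, so Q = (56 − 2)/1.5 = 36.
The monopolist equates marginal revenue to marginal cost: 56 − 3Q = 2, so Q = 18. From demand, P = 29.

Competition: P = 2; Monopoly: P = 29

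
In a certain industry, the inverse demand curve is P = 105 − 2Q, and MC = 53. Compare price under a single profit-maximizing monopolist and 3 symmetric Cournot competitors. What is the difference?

Price falls by 13

Monopoly sets MR = MC: 105 − 4Q = 53 ⇒ Q = 13, P = 105 − 2·13 = 79.
With 3 symmetric Cournot firms, each firm's FOC gives 105 − 8q = 53, so q = 6.5, Q = 3·6.5 = 19.5, and P = 66.
Change in price: 66 − 79 = −13.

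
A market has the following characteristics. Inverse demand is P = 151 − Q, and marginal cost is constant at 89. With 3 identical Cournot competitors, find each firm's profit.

In a 3-firm Cournot equilibrium, symmetry and the first-order condition give q = (151 − 89)/(4) = 15.5. So Q = 46.5 and P = 104.5.
Each firm's profit = (104.5 − 89)·15.5 = 240.25.

π_i = 240.25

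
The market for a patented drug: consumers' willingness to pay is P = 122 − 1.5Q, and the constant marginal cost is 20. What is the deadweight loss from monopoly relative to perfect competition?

Competitive firms price at marginal cost: P = 20, giving Q = 68.
A monopolist chooses Q where MR = MC. MR = 122 − 3Q; setting this equal to 20 gives Q = 34 and P = 71.
DWL is the triangle between Q = 34 and Q = 68: ½·(68 − 34)·(71 − 20) = 867.

DWL = 867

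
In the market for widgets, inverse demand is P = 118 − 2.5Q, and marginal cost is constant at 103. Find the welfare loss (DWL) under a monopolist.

Perfect competition: P = MC = 103, so 118 − 2.5Q = 103 and Q = 6.
The monopolist equates marginal revenue to marginal cost: 118 − 5Q = 103, so Q = 3. From demand, P = 110.5.
DWL is the triangle between Q = 3 and Q = 6: ½·(6 − 3)·(110.5 − 103) = 11.25.

DWL = 11.25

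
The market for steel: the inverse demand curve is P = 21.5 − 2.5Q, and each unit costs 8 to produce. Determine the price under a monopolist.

Monopoly sets MR = MC: 21.5 − 5Q = 8 ⇒ Q = 2.7, P = 21.5 − 2.5·2.7 = 14.75.

P = 14.75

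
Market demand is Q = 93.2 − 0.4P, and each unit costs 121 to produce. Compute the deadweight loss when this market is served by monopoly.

DWL = 627.2

Inverting demand: P = 233 − 2.5Q.
Under competition P = MC = 121, so Q = (233 − 121)/2.5 = 44.8.
Monopoly sets MR = MC: 233 − 5Q = 121 ⇒ Q = 22.4, P = 233 − 2.5·22.4 = 177.
DWL is the triangle between Q = 22.4 and Q = 44.8: ½·(44.8 − 22.4)·(177 − 121) = 627.2.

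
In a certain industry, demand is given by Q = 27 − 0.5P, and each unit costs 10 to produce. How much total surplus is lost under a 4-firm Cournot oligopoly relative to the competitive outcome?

Inverting demand: P = 54 − 2Q.
Perfect competition: P = MC = 10, so 54 − 2Q = 10 and Q = 22.
With 4 symmetric Cournot firms, each firm's FOC gives 54 − 10q = 10, so q = 4.4, Q = 4·4.4 = 17.6, and P = 18.8.
DWL is the triangle between Q = 17.6 and Q = 22: ½·(22 − 17.6)·(18.8 − 10) = 19.36.

DWL = 19.36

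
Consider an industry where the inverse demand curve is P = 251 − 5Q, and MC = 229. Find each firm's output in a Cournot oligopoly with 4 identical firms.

With 4 symmetric Cournot firms, each firm's FOC gives 251 − 25q = 229, so q = 0.88, Q = 4·0.88 = 3.52, and P = 233.4.

q_i = 0.88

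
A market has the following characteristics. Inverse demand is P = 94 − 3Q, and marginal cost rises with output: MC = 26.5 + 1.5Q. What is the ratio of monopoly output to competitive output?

The monopolist equates marginal revenue to marginal cost: 94 − 6Q = 26.5 + 1.5Q, so Q = 9. From demand, P = 67.
Competitive equilibrium sets price equal to marginal cost: 94 − 3Q = 26.5 + 1.5Q, so Q = 15 and P = 49.
Ratio Q_m/Q_c = 9/15 = 0.6.

Q_m/Q_c = 0.6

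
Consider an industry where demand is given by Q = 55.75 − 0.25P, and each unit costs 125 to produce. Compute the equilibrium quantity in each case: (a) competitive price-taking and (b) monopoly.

Competition: Q = 24.5; Monopoly: Q = 12.25

Inverting demand: P = 223 − 4Q.
Under competition P = MC = 125, so Q = (223 − 125)/4 = 24.5.
The monopolist equates marginal revenue to marginal cost: 223 − 8Q = 125, so Q = 12.25. From demand, P = 174.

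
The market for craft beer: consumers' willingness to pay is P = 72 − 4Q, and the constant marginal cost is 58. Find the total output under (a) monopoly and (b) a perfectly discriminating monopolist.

Monopoly sets MR = MC: 72 − 8Q = 58 ⇒ Q = 1.75, P = 72 − 4·1.75 = 65.
Under first-degree price discrimination the firm charges each unit its demand price and produces up to where P = MC, i.e. Q = 3.5. Consumer surplus is zero; producer surplus equals total surplus.

Monopoly: Q = 1.75; Perfect PD: Q = 3.5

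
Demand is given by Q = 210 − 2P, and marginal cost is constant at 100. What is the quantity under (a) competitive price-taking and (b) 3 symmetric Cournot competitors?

Competition: Q = 10; Cournot: Q = 7.5

Inverting demand: P = 105 − 0.5Q.
Under competition P = MC = 100, so Q = (105 − 100)/0.5 = 10.
With 3 symmetric Cournot firms, each firm's FOC gives 105 − 2q = 100, so q = 2.5, Q = 3·2.5 = 7.5, and P = 101.25.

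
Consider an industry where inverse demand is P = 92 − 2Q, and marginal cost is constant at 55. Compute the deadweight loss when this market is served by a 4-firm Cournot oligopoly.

DWL = 13.69

Competitive firms price at marginal cost: P = 55, giving Q = 18.5.
Cournot with 4 identical firms: the symmetric best-response condition is 92 − 10q = 55. Each firm produces q = 3.7, total output Q = 14.8, price P = 62.4.
DWL is the triangle between Q = 14.8 and Q = 18.5: ½·(18.5 − 14.8)·(62.4 − 55) = 13.69.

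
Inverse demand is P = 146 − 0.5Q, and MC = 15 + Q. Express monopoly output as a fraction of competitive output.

A monopolist chooses Q where MR = MC. MR = 146 − Q; setting this equal to 15 + Q gives Q = 65.5 and P = 113.25.
Competitive equilibrium sets price equal to marginal cost: 146 − 0.5Q = 15 + Q, so Q = 262/3 and P = 307/3.
Ratio Q_m/Q_c = 65.5/(262/3) = 0.75.

Q_m/Q_c = 0.75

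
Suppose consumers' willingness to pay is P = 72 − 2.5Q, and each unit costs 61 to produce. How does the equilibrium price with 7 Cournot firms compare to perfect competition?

Cournot: P = 62.375; Competition: P = 61

With 7 symmetric Cournot firms, each firm's FOC gives 72 − 20q = 61, so q = 0.55, Q = 7·0.55 = 3.85, and P = 62.375.
Perfect competition: P = MC = 61, so 72 − 2.5Q = 61 and Q = 4.4.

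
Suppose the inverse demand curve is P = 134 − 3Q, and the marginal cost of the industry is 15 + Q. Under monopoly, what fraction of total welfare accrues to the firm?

PS/TS = 0.7

A monopolist chooses Q where MR = MC. MR = 134 − 6Q; setting this equal to 15 + Q gives Q = 17 and P = 83.
CS = ½·(134 − 83)·17 = 433.5.
PS = P·Q − VC(Q) = 83·17 − (15·17 + ½·1·17²) = 1011.5.
Share captured = PS/TS = 1011.5/1445 = 0.7.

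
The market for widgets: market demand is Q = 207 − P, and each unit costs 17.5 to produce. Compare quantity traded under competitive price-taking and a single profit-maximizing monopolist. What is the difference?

Q falls by 94.75

Inverting demand: P = 207 − Q.
Under competition P = MC = 17.5, so Q = (207 − 17.5)/1 = 189.5.
Monopoly sets MR = MC: 207 − 2Q = 17.5 ⇒ Q = 94.75, P = 207 − 94.75 = 112.25.
Change in quantity traded: 94.75 − 189.5 = −94.75.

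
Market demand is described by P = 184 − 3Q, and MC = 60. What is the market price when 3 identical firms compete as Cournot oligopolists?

With 3 symmetric Cournot firms, each firm's FOC gives 184 − 12q = 60, so q = 31/3, Q = 3·31/3 = 31, and P = 91.

P = 91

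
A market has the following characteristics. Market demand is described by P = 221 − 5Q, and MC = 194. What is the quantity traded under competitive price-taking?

Q = 5.4

Under competition P = MC = 194, so Q = (221 − 194)/5 = 5.4.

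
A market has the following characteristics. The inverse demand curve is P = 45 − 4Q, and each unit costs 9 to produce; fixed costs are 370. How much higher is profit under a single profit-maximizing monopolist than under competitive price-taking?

Profit rises by 81

Competitive firms price at marginal cost: P = 9, giving Q = 9.
Profit = (9 − 9)·9 − 370 = −370.
The monopolist equates marginal revenue to marginal cost: 45 − 8Q = 9, so Q = 4.5. From demand, P = 27.
Profit = (27 − 9)·4.5 − 370 = −289.
Change in profit: −289 − −370 = 81.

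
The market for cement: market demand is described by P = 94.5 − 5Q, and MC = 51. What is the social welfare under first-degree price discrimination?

TS = 189.225

A perfectly discriminating monopolist sells every unit with P(Q) ≥ MC(Q), so output equals the competitive quantity Q = 8.7. Each buyer pays their reservation price, so CS = 0 and the firm captures all surplus.
TS = 189.225 (equal to competitive TS).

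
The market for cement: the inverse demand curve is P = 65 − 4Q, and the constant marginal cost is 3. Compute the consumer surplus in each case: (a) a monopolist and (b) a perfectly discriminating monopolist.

A monopolist chooses Q where MR = MC. MR = 65 − 8Q; setting this equal to 3 gives Q = 7.75 and P = 34.
CS = ½·(65 − 34)·7.75 = 120.125.
Under first-degree price discrimination the firm charges each unit its demand price and produces up to where P = MC, i.e. Q = 15.5. Consumer surplus is zero; producer surplus equals total surplus.
CS = 0.

Monopoly: CS = 120.125; Perfect PD: CS = 0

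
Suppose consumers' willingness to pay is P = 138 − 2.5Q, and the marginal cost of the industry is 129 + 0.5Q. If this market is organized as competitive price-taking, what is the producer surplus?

Competitive equilibrium sets price equal to marginal cost: 138 − 2.5Q = 129 + 0.5Q, so Q = 3 and P = 130.5.
PS = P·Q − VC(Q) = 130.5·3 − (129·3 + ½·0.5·3²) = 2.25.

PS = 2.25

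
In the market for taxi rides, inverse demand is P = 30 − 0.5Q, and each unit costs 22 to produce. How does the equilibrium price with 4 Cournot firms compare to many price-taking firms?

With 4 symmetric Cournot firms, each firm's FOC gives 30 − 2.5q = 22, so q = 3.2, Q = 4·3.2 = 12.8, and P = 23.6.
Under competition P = MC = 22, so Q = (30 − 22)/0.5 = 16.

Cournot: P = 23.6; Competition: P = 22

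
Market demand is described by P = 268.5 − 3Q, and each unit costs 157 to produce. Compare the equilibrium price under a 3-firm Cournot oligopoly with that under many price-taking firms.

In a 3-firm Cournot equilibrium, symmetry and the first-order condition give q = (268.5 − 157)/(12) = 223/24. So Q = 27.875 and P = 184.875.
Competitive firms price at marginal cost: P = 157, giving Q = 223/6.

Cournot: P = 184.875; Competition: P = 157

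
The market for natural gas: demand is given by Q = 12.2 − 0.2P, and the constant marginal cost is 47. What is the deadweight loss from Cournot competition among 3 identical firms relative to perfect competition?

DWL = 1.225

Inverting demand: P = 61 − 5Q.
Competitive firms price at marginal cost: P = 47, giving Q = 2.8.
In a 3-firm Cournot equilibrium, symmetry and the first-order condition give q = (61 − 47)/(20) = 0.7. So Q = 2.1 and P = 50.5.
DWL is the triangle between Q = 2.1 and Q = 2.8: ½·(2.8 − 2.1)·(50.5 − 47) = 1.225.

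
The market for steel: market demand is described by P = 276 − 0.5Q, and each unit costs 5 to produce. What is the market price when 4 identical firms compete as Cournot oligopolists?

P = 59.2

With 4 symmetric Cournot firms, each firm's FOC gives 276 − 2.5q = 5, so q = 108.4, Q = 4·108.4 = 433.6, and P = 59.2.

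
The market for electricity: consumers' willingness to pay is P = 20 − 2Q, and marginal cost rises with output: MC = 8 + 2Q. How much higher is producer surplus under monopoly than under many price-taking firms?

Producer surplus rises by 3

Competitive equilibrium sets price equal to marginal cost: 20 − 2Q = 8 + 2Q, so Q = 3 and P = 14.
PS = P·Q − VC(Q) = 14·3 − (8·3 + ½·2·3²) = 9.
Monopoly sets MR = MC: 20 − 4Q = 8 + 2Q ⇒ Q = 2, P = 20 − 2·2 = 16.
PS = P·Q − VC(Q) = 16·2 − (8·2 + ½·2·2²) = 12.
Change in producer surplus: 12 − 9 = 3.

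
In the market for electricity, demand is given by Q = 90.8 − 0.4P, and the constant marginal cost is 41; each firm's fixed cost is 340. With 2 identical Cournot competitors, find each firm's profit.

Inverting demand: P = 227 − 2.5Q.
In a 2-firm Cournot equilibrium, symmetry and the first-order condition give q = (227 − 41)/(7.5) = 24.8. So Q = 49.6 and P = 103.
Each firm's profit = (103 − 41)·24.8 − 340 = 1197.6.

π_i = 1197.6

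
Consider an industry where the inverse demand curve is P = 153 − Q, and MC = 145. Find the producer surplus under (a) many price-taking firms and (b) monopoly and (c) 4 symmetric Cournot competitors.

Perfect competition: P = MC = 145, so 153 − Q = 145 and Q = 8.
PS = (145 − 145)·8 = 0.
Monopoly sets MR = MC: 153 − 2Q = 145 ⇒ Q = 4, P = 153 − 4 = 149.
PS = (149 − 145)·4 = 16.
With 4 symmetric Cournot firms, each firm's FOC gives 153 − 5q = 145, so q = 1.6, Q = 4·1.6 = 6.4, and P = 146.6.
PS = (146.6 − 145)·6.4 = 10.24.

Competition: PS = 0; Monopoly: PS = 16; Cournot: PS = 10.24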